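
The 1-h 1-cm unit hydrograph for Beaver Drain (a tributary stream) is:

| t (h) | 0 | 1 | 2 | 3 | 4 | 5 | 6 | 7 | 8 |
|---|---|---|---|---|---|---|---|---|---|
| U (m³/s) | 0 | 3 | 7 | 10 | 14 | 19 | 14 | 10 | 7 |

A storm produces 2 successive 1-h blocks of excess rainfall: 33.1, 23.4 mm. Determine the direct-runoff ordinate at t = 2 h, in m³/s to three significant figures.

By discrete convolution, Q_j = Σ (P_i / 10 mm) · U_{j−i}.
At t = 2 h (j=2): Q = (33.1/10)·7 + (23.4/10)·3 = 30.2 m³/s.

Q ≈ 30.2 m³/s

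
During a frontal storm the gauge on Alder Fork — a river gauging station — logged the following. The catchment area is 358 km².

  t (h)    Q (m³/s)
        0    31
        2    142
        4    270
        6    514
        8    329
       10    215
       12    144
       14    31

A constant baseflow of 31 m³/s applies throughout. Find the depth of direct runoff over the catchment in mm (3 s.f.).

Direct runoff: 0.0, 111.0, 239.0, 483.0, 298.0, 184.0, 113.0, 0.0 m³/s; ΣQ_DR = 1428 m³/s.
V = ΣQ_DR · Δt = 1428 × 7200 s = 1.028 × 10^7 m³.
Over A = 358 km², depth = V / A = 28.7 mm.

d ≈ 28.7 mm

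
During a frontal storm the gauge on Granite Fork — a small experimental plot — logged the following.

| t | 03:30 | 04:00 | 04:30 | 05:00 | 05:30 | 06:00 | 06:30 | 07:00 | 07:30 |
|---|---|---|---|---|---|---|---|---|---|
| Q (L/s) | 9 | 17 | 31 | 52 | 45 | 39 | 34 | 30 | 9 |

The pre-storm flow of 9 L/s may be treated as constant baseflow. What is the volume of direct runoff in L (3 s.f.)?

V ≈ 3.33 × 10^5 L

Direct-runoff ordinates (Q − Q_b): 0.0, 8.0, 22.0, 43.0, 36.0, 30.0, 25.0, 21.0, 0.0 L/s.
ΣQ_DR = 185.0 L/s.
With Δt = 0.5 h = 1800 s, V = ΣQ_DR · Δt = 185.0 × 1800 = 3.33 × 10^5 L.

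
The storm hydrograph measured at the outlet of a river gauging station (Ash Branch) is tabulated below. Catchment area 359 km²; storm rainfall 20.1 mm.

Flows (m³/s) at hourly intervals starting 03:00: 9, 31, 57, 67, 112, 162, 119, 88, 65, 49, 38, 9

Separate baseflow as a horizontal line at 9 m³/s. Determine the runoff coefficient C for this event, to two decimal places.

ΣQ_DR = 698.0 m³/s; V = ΣQ_DR·Δt = 2.513 × 10^6 m³.
Runoff depth d = V / A = 6.999 mm.
C = d / P = 6.999 / 20.1 = 0.35.

C ≈ 0.35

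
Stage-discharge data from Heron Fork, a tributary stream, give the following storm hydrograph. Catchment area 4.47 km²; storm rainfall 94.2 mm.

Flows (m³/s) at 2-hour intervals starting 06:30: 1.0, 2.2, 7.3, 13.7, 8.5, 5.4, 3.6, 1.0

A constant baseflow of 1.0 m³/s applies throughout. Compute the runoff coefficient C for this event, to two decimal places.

ΣQ_DR = 34.70 m³/s; V = ΣQ_DR·Δt = 2.498 × 10^5 m³.
Runoff depth d = V / A = 55.89 mm.
C = d / P = 55.89 / 94.2 = 0.59.

C ≈ 0.59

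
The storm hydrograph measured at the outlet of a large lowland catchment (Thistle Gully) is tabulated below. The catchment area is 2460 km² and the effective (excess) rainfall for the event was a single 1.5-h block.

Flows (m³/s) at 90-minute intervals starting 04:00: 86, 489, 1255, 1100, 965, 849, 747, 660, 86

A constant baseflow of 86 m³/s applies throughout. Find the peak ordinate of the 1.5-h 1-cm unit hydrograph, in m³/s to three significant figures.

Direct runoff: 0.0, 403.0, 1169.0, 1014.0, 879.0, 763.0, 661.0, 574.0, 0.0 m³/s; ΣQ_DR = 5463 m³/s, peak = 1169.0 m³/s.
Runoff depth d = ΣQ_DR·Δt / A = 5463 × 5400 / (2460 km²) = 11.99 mm.
The 1-cm UH is the DRH scaled by (10 mm)/d, so U_p = 1169.0 × 10/11.99 = 975 m³/s.

U_p ≈ 975 m³/s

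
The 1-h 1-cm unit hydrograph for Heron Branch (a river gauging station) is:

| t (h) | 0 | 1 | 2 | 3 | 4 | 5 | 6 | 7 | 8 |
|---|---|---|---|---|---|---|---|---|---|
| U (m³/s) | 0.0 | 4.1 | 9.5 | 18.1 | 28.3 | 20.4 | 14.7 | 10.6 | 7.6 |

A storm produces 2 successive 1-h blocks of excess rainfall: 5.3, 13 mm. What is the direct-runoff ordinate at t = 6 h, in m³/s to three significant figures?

By discrete convolution, Q_j = Σ (P_i / 10 mm) · U_{j−i}.
At t = 6 h (j=6): Q = (5.3/10)·14.7 + (13/10)·20.4 = 34.3 m³/s.

Q ≈ 34.3 m³/s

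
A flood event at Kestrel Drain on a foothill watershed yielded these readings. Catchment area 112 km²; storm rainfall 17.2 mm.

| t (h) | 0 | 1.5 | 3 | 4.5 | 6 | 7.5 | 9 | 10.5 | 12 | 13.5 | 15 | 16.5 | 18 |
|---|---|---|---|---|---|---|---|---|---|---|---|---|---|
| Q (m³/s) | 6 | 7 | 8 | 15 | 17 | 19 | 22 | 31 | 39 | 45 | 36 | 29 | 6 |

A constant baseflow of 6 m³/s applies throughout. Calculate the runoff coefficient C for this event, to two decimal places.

C ≈ 0.57

ΣQ_DR = 202.0 m³/s; V = ΣQ_DR·Δt = 1.091 × 10^6 m³.
Runoff depth d = V / A = 9.739 mm.
C = d / P = 9.739 / 17.2 = 0.57.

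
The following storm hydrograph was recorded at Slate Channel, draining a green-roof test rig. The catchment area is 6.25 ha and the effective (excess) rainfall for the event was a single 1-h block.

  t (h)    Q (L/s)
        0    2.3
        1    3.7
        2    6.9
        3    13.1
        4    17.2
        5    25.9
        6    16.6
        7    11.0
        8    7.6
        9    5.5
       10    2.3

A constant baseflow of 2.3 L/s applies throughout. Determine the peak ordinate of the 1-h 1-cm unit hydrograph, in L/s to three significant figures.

U_p ≈ 47.2 L/s

Direct runoff: 0.0, 1.4, 4.6, 10.8, 14.9, 23.6, 14.3, 8.7, 5.3, 3.2, 0.0 L/s; ΣQ_DR = 86.80 L/s, peak = 23.6 L/s.
Runoff depth d = ΣQ_DR·Δt / A = 86.80 × 3600 / (6.25 ha) = 5.000 mm.
The 1-cm UH is the DRH scaled by (10 mm)/d, so U_p = 23.6 × 10/5.000 = 47.2 L/s.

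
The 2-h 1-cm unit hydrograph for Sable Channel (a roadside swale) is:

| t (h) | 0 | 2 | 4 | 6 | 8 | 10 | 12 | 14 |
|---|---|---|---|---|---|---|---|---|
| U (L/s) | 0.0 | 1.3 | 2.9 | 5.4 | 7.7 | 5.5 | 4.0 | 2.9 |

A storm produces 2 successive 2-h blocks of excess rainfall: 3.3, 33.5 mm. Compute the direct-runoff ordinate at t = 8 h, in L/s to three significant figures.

By discrete convolution, Q_j = Σ (P_i / 10 mm) · U_{j−i}.
At t = 8 h (j=4): Q = (3.3/10)·7.7 + (33.5/10)·5.4 = 20.6 L/s.

Q ≈ 20.6 L/s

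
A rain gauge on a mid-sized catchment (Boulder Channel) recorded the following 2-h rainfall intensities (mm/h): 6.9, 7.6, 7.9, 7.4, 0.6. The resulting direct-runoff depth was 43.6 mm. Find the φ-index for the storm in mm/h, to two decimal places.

φ ≈ 2.00 mm/h

Only the 4 blocks with intensity above φ contribute runoff: 6.9, 7.6, 7.9, 7.4 mm/h.
Σ(I−φ)·Δt = d  ⇒  (6.9+7.6+7.9+7.4 − 4φ)·2 = 43.6
φ = (29.80 − 43.6/2) / 4 = 2.00 mm/h.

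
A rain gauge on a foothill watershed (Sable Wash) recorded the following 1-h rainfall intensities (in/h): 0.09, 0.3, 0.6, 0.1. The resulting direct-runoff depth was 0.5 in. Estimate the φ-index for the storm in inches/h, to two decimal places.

Only the 2 blocks with intensity above φ contribute runoff: 0.3, 0.6 in/h.
Σ(I−φ)·Δt = d  ⇒  (0.3+0.6 − 2φ)·1 = 0.5
φ = (0.9000 − 0.5/1) / 2 = 0.20 in/h.

φ ≈ 0.20 in/h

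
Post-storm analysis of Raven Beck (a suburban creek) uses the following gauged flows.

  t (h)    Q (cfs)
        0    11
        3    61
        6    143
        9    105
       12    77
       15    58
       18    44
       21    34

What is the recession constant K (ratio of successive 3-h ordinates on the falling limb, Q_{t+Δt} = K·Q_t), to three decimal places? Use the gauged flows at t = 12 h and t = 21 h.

Using the recession-limb readings at t = 12 h and t = 21 h: Q falls from 77 to 34 cfs over 3 intervals.
K = (Q₂/Q₁)^(1/3) = (34/77)^(1/3) = 0.761.

K ≈ 0.761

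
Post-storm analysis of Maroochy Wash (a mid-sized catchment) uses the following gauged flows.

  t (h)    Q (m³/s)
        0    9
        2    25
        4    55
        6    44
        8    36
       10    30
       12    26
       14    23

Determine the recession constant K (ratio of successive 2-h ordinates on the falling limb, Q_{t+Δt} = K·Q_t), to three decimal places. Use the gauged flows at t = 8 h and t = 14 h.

K ≈ 0.861

Using the recession-limb readings at t = 8 h and t = 14 h: Q falls from 36 to 23 m³/s over 3 intervals.
K = (Q₂/Q₁)^(1/3) = (23/36)^(1/3) = 0.861.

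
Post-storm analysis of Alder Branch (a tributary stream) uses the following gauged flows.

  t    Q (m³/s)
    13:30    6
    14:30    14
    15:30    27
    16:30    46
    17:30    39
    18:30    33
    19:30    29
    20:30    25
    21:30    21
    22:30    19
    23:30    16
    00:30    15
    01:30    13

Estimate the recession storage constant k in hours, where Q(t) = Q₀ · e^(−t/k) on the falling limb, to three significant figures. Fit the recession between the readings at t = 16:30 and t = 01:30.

On the falling limb, Q drops from 46 to 13 m³/s between t = 16:30 and t = 01:30 (Δt = 9 h).
k = −Δt / ln(Q₂/Q₁) = −9 / ln(13/46) = 7.12 h.

k ≈ 7.12 h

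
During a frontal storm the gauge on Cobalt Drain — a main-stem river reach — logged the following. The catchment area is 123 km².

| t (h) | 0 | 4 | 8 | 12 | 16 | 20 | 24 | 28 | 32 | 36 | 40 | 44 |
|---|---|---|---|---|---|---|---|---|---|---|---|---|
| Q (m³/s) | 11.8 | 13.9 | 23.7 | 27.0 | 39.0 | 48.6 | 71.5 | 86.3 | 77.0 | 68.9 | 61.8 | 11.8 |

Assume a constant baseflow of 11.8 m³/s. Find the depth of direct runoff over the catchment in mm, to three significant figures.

d ≈ 46.8 mm

Direct runoff: 0.0, 2.1, 11.9, 15.2, 27.2, 36.8, 59.7, 74.5, 65.2, 57.1, 50.0, 0.0 m³/s; ΣQ_DR = 399.7 m³/s.
V = ΣQ_DR · Δt = 399.7 × 14400 s = 5.756 × 10^6 m³.
Over A = 123 km², depth = V / A = 46.8 mm.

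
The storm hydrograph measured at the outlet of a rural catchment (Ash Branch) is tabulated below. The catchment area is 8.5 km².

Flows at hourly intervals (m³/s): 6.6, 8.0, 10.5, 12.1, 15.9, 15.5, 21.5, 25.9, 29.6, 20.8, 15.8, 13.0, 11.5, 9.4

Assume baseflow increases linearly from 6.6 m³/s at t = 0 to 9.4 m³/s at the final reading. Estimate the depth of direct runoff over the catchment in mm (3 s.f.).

Direct runoff: 0.00, 1.18, 3.47, 4.85, 8.44, 7.82, 13.61, 17.79, 21.28, 12.26, 7.05, 4.03, 2.32, 0.00 m³/s; ΣQ_DR = 104.1 m³/s.
V = ΣQ_DR · Δt = 104.1 × 3600 s = 3.748 × 10^5 m³.
Over A = 8.5 km², depth = V / A = 44.1 mm.

d ≈ 44.1 mm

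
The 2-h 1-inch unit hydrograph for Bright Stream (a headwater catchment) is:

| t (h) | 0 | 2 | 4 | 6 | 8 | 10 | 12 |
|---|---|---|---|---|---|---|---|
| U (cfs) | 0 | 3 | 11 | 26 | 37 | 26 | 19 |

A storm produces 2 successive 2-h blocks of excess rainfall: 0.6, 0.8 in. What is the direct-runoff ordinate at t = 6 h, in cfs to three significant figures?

Q ≈ 24.4 cfs

By discrete convolution, Q_j = Σ (P_i / 1 in) · U_{j−i}.
At t = 6 h (j=3): Q = (0.6/1)·26 + (0.8/1)·11 = 24.4 cfs.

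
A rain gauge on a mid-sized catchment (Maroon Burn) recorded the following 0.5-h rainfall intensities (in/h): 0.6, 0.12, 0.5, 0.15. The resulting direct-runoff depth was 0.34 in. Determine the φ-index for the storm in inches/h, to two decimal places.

φ ≈ 0.21 in/h

Only the 2 blocks with intensity above φ contribute runoff: 0.6, 0.5 in/h.
Σ(I−φ)·Δt = d  ⇒  (0.6+0.5 − 2φ)·0.5 = 0.34
φ = (1.100 − 0.34/0.5) / 2 = 0.21 in/h.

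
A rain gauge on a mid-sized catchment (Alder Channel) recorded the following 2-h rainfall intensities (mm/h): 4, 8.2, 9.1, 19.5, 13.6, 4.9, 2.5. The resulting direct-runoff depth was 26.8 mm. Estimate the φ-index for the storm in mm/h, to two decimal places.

φ ≈ 9.85 mm/h

Only the 2 blocks with intensity above φ contribute runoff: 19.5, 13.6 mm/h.
Σ(I−φ)·Δt = d  ⇒  (19.5+13.6 − 2φ)·2 = 26.8
φ = (33.10 − 26.8/2) / 2 = 9.85 mm/h.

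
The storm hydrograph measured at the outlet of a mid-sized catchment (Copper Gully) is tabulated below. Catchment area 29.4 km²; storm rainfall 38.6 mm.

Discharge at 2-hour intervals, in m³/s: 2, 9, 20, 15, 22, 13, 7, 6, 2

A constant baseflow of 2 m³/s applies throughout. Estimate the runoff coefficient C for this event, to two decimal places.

ΣQ_DR = 78.00 m³/s; V = ΣQ_DR·Δt = 5.616 × 10^5 m³.
Runoff depth d = V / A = 19.10 mm.
C = d / P = 19.10 / 38.6 = 0.49.

C ≈ 0.49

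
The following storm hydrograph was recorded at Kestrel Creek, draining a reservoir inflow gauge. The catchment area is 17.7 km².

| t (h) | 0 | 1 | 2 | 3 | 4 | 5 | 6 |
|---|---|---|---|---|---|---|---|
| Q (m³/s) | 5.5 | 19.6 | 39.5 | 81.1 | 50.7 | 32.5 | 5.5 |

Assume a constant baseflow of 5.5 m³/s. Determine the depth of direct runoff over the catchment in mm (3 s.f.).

d ≈ 39.8 mm

Direct runoff: 0.0, 14.1, 34.0, 75.6, 45.2, 27.0, 0.0 m³/s; ΣQ_DR = 195.9 m³/s.
V = ΣQ_DR · Δt = 195.9 × 3600 s = 7.052 × 10^5 m³.
Over A = 17.7 km², depth = V / A = 39.8 mm.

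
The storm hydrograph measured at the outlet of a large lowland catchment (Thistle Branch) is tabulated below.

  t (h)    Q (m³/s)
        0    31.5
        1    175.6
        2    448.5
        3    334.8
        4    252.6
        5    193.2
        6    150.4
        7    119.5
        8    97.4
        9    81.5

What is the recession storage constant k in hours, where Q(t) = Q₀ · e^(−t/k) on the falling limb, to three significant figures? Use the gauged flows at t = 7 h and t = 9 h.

On the falling limb, Q drops from 119.5 to 81.5 m³/s between t = 7 h and t = 9 h (Δt = 2 h).
k = −Δt / ln(Q₂/Q₁) = −2 / ln(81.5/119.5) = 5.23 h.

k ≈ 5.23 h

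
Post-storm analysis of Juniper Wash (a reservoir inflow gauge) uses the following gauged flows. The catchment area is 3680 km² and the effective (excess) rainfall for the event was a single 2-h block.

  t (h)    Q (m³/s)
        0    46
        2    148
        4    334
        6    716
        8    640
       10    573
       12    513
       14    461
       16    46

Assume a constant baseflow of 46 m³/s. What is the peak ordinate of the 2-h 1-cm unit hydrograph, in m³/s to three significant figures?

Direct runoff: 0.0, 102.0, 288.0, 670.0, 594.0, 527.0, 467.0, 415.0, 0.0 m³/s; ΣQ_DR = 3063 m³/s, peak = 670.0 m³/s.
Runoff depth d = ΣQ_DR·Δt / A = 3063 × 7200 / (3680 km²) = 5.993 mm.
The 1-cm UH is the DRH scaled by (10 mm)/d, so U_p = 670.0 × 10/5.993 = 1120 m³/s.

U_p ≈ 1120 m³/s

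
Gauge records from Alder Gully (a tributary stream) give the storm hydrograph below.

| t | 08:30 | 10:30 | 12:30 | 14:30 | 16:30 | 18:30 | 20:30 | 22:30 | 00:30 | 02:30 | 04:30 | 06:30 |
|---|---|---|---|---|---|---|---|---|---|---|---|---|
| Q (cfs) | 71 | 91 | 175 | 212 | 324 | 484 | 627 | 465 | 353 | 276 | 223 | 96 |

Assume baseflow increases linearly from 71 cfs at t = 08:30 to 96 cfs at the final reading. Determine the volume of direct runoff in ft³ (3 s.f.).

Direct-runoff ordinates (Q − Q_b): 0.00, 17.73, 99.45, 134.18, 243.91, 401.64, 542.36, 378.09, 263.82, 184.55, 129.27, 0.00 cfs.
ΣQ_DR = 2395 cfs.
With Δt = 2 h = 7200 s, V = ΣQ_DR · Δt = 2395 × 7200 = 1.72 × 10^7 ft³.

V ≈ 1.72 × 10^7 ft³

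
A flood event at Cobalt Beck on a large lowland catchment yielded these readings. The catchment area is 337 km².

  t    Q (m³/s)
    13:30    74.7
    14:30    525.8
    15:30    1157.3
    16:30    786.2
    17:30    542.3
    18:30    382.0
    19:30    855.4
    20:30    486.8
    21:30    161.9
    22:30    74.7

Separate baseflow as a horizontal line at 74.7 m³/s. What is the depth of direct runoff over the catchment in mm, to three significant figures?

Direct runoff: 0.0, 451.1, 1082.6, 711.5, 467.6, 307.3, 780.7, 412.1, 87.2, 0.0 m³/s; ΣQ_DR = 4300 m³/s.
V = ΣQ_DR · Δt = 4300 × 3600 s = 1.548 × 10^7 m³.
Over A = 337 km², depth = V / A = 45.9 mm.

d ≈ 45.9 mm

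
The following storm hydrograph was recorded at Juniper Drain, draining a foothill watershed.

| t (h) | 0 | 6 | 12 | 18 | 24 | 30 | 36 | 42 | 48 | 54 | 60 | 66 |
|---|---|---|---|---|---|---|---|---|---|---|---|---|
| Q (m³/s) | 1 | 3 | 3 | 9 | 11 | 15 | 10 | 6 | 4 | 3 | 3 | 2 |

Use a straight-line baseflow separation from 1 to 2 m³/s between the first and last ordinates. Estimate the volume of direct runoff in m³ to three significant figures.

Direct-runoff ordinates (Q − Q_b): 0.00, 1.91, 1.82, 7.73, 9.64, 13.55, 8.45, 4.36, 2.27, 1.18, 1.09, 0.00 m³/s.
ΣQ_DR = 52.00 m³/s.
With Δt = 6 h = 21600 s, V = ΣQ_DR · Δt = 52.00 × 21600 = 1.12 × 10^6 m³.

V ≈ 1.12 × 10^6 m³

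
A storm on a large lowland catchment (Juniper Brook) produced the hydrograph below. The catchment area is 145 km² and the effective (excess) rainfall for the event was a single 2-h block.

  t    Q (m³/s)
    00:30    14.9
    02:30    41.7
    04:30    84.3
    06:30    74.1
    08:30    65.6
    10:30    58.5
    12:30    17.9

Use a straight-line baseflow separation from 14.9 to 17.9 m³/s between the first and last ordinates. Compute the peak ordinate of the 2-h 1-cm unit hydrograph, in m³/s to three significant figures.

Direct runoff: 0.00, 26.30, 68.40, 57.70, 48.70, 41.10, 0.00 m³/s; ΣQ_DR = 242.2 m³/s, peak = 68.40 m³/s.
Runoff depth d = ΣQ_DR·Δt / A = 242.2 × 7200 / (145 km²) = 12.03 mm.
The 1-cm UH is the DRH scaled by (10 mm)/d, so U_p = 68.40 × 10/12.03 = 56.9 m³/s.

U_p ≈ 56.9 m³/s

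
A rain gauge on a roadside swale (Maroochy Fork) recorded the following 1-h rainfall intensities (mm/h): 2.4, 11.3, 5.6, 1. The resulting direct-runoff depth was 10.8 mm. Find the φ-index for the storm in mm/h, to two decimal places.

Only the 2 blocks with intensity above φ contribute runoff: 11.3, 5.6 mm/h.
Σ(I−φ)·Δt = d  ⇒  (11.3+5.6 − 2φ)·1 = 10.8
φ = (16.90 − 10.8/1) / 2 = 3.05 mm/h.

φ ≈ 3.05 mm/h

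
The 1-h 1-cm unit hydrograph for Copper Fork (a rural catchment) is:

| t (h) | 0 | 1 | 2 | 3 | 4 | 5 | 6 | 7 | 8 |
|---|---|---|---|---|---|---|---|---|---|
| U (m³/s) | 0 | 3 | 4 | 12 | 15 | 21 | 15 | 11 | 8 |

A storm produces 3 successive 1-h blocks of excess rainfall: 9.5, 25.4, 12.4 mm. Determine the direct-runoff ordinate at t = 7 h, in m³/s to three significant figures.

Q ≈ 74.6 m³/s

By discrete convolution, Q_j = Σ (P_i / 10 mm) · U_{j−i}.
At t = 7 h (j=7): Q = (9.5/10)·11 + (25.4/10)·15 + (12.4/10)·21 = 74.6 m³/s.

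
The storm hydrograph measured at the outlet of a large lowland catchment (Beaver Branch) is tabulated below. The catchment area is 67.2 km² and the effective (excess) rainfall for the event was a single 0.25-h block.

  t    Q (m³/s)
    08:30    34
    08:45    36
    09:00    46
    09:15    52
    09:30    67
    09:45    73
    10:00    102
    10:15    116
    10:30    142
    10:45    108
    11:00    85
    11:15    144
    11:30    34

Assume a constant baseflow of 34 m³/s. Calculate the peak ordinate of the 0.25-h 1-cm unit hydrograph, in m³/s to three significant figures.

U_p ≈ 138 m³/s

Direct runoff: 0.0, 2.0, 12.0, 18.0, 33.0, 39.0, 68.0, 82.0, 108.0, 74.0, 51.0, 110.0, 0.0 m³/s; ΣQ_DR = 597.0 m³/s, peak = 110.0 m³/s.
Runoff depth d = ΣQ_DR·Δt / A = 597.0 × 900 / (67.2 km²) = 7.996 mm.
The 1-cm UH is the DRH scaled by (10 mm)/d, so U_p = 110.0 × 10/7.996 = 138 m³/s.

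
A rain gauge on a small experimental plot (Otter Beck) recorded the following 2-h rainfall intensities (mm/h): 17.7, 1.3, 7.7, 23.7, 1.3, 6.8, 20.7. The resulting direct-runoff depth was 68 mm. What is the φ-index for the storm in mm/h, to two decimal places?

φ ≈ 9.37 mm/h

Only the 3 blocks with intensity above φ contribute runoff: 17.7, 23.7, 20.7 mm/h.
Σ(I−φ)·Δt = d  ⇒  (17.7+23.7+20.7 − 3φ)·2 = 68
φ = (62.10 − 68/2) / 3 = 9.37 mm/h.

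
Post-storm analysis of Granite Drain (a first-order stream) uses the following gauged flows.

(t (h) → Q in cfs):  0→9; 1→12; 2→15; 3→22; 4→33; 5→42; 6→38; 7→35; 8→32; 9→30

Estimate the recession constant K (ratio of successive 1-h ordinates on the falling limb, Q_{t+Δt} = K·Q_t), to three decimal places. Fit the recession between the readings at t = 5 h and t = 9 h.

K ≈ 0.919

Using the recession-limb readings at t = 5 h and t = 9 h: Q falls from 42 to 30 cfs over 4 intervals.
K = (Q₂/Q₁)^(1/4) = (30/42)^(1/4) = 0.919.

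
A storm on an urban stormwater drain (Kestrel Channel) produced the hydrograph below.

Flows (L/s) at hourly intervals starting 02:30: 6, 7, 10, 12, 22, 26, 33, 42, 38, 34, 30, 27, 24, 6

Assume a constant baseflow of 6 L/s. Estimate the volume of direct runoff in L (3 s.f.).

V ≈ 8.39 × 10^5 L

Direct-runoff ordinates (Q − Q_b): 0.0, 1.0, 4.0, 6.0, 16.0, 20.0, 27.0, 36.0, 32.0, 28.0, 24.0, 21.0, 18.0, 0.0 L/s.
ΣQ_DR = 233.0 L/s.
With Δt = 1 h = 3600 s, V = ΣQ_DR · Δt = 233.0 × 3600 = 8.39 × 10^5 L.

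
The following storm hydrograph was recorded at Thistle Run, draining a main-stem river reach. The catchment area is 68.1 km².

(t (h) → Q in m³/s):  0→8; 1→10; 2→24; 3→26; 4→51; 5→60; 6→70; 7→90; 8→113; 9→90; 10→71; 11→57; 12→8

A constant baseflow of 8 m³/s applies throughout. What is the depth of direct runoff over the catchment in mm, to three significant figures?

d ≈ 30.3 mm

Direct runoff: 0.0, 2.0, 16.0, 18.0, 43.0, 52.0, 62.0, 82.0, 105.0, 82.0, 63.0, 49.0, 0.0 m³/s; ΣQ_DR = 574.0 m³/s.
V = ΣQ_DR · Δt = 574.0 × 3600 s = 2.066 × 10^6 m³.
Over A = 68.1 km², depth = V / A = 30.3 mm.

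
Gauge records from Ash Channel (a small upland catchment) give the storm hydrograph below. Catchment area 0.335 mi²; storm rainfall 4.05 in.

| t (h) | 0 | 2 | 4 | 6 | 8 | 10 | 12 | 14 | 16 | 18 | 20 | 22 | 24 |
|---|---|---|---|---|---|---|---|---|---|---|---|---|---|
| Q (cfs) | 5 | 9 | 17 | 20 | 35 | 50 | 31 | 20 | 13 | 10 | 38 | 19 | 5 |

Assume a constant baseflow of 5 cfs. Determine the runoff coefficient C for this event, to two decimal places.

C ≈ 0.47

ΣQ_DR = 207.0 cfs; V = ΣQ_DR·Δt = 1.490 × 10^6 ft³.
Runoff depth d = V / A = 1.915 in.
C = d / P = 1.915 / 4.05 = 0.47.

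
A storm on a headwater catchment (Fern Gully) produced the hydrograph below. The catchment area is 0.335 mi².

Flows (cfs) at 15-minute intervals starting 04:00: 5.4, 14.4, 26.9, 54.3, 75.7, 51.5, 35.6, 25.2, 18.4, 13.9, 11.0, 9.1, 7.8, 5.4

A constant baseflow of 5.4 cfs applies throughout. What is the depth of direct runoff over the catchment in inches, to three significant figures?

d ≈ 0.323 in

Direct runoff: 0.0, 9.0, 21.5, 48.9, 70.3, 46.1, 30.2, 19.8, 13.0, 8.5, 5.6, 3.7, 2.4, 0.0 cfs; ΣQ_DR = 279.0 cfs.
V = ΣQ_DR · Δt = 279.0 × 900 s = 2.511 × 10^5 ft³.
Over A = 0.335 mi², depth = V / A = 0.323 in.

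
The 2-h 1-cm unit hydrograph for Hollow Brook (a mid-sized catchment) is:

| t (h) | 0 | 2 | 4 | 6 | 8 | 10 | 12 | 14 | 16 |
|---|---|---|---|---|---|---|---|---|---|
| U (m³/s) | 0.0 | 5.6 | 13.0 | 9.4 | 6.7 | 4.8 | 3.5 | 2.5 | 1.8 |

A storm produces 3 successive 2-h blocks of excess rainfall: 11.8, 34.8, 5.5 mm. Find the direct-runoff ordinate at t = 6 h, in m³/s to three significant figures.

By discrete convolution, Q_j = Σ (P_i / 10 mm) · U_{j−i}.
At t = 6 h (j=3): Q = (11.8/10)·9.4 + (34.8/10)·13.0 + (5.5/10)·5.6 = 59.4 m³/s.

Q ≈ 59.4 m³/s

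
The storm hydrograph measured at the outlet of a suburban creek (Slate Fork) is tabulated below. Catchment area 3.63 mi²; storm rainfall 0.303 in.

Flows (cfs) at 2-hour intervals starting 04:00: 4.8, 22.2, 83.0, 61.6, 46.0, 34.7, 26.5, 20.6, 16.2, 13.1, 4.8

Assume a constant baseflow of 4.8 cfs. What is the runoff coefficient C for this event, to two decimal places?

C ≈ 0.79

ΣQ_DR = 280.7 cfs; V = ΣQ_DR·Δt = 2.021 × 10^6 ft³.
Runoff depth d = V / A = 0.2397 in.
C = d / P = 0.2397 / 0.303 = 0.79.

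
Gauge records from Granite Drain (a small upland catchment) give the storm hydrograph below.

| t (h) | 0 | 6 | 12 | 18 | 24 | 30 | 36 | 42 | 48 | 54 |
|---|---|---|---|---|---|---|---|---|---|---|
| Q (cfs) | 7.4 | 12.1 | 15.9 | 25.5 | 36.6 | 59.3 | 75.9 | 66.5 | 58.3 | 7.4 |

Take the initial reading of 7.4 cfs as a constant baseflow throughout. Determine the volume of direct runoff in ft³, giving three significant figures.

V ≈ 6.28 × 10^6 ft³

Direct-runoff ordinates (Q − Q_b): 0.0, 4.7, 8.5, 18.1, 29.2, 51.9, 68.5, 59.1, 50.9, 0.0 cfs.
ΣQ_DR = 290.9 cfs.
With Δt = 6 h = 21600 s, V = ΣQ_DR · Δt = 290.9 × 21600 = 6.28 × 10^6 ft³.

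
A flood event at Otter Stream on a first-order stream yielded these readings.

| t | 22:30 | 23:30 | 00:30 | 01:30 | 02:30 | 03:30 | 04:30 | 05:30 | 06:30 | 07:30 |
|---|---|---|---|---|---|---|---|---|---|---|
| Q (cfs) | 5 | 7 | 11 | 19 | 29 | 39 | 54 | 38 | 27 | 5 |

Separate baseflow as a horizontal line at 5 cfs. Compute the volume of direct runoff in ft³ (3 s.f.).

Direct-runoff ordinates (Q − Q_b): 0.0, 2.0, 6.0, 14.0, 24.0, 34.0, 49.0, 33.0, 22.0, 0.0 cfs.
ΣQ_DR = 184.0 cfs.
With Δt = 1 h = 3600 s, V = ΣQ_DR · Δt = 184.0 × 3600 = 6.62 × 10^5 ft³.

V ≈ 6.62 × 10^5 ft³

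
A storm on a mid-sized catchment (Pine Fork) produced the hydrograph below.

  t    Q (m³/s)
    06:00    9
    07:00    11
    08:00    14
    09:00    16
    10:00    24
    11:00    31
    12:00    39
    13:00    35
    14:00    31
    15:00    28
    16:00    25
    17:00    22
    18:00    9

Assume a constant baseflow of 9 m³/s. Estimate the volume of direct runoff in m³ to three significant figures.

V ≈ 6.37 × 10^5 m³

Direct-runoff ordinates (Q − Q_b): 0.0, 2.0, 5.0, 7.0, 15.0, 22.0, 30.0, 26.0, 22.0, 19.0, 16.0, 13.0, 0.0 m³/s.
ΣQ_DR = 177.0 m³/s.
With Δt = 1 h = 3600 s, V = ΣQ_DR · Δt = 177.0 × 3600 = 6.37 × 10^5 m³.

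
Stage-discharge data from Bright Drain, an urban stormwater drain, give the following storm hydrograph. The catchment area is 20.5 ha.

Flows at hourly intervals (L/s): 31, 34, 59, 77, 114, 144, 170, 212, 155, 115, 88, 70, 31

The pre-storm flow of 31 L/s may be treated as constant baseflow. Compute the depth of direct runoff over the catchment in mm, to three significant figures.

Direct runoff: 0.0, 3.0, 28.0, 46.0, 83.0, 113.0, 139.0, 181.0, 124.0, 84.0, 57.0, 39.0, 0.0 L/s; ΣQ_DR = 897.0 L/s.
V = ΣQ_DR · Δt = 897.0 × 3600 s = 3.229 × 10^6 L.
Over A = 20.5 ha, depth = V / A = 15.8 mm.

d ≈ 15.8 mm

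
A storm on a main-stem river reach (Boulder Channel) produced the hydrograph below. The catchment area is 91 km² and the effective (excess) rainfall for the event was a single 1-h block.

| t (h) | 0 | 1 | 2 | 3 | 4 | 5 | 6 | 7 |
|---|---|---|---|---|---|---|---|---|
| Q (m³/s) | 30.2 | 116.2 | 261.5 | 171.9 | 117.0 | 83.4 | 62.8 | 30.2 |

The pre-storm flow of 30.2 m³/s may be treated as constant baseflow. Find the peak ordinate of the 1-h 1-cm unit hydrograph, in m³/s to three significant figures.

Direct runoff: 0.0, 86.0, 231.3, 141.7, 86.8, 53.2, 32.6, 0.0 m³/s; ΣQ_DR = 631.6 m³/s, peak = 231.3 m³/s.
Runoff depth d = ΣQ_DR·Δt / A = 631.6 × 3600 / (91 km²) = 24.99 mm.
The 1-cm UH is the DRH scaled by (10 mm)/d, so U_p = 231.3 × 10/24.99 = 92.6 m³/s.

U_p ≈ 92.6 m³/s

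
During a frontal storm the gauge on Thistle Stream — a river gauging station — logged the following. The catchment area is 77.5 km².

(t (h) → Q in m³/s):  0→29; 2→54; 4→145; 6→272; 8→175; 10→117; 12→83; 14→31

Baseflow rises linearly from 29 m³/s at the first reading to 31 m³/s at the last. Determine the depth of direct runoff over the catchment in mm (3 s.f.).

d ≈ 61.9 mm

Direct runoff: 0.00, 24.71, 115.43, 242.14, 144.86, 86.57, 52.29, 0.00 m³/s; ΣQ_DR = 666.0 m³/s.
V = ΣQ_DR · Δt = 666.0 × 7200 s = 4.795 × 10^6 m³.
Over A = 77.5 km², depth = V / A = 61.9 mm.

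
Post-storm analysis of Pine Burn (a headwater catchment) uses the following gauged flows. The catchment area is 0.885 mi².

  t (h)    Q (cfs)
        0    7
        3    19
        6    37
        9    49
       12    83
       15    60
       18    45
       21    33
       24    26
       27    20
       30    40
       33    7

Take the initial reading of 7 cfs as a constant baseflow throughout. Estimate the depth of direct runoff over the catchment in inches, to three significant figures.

d ≈ 1.80 in

Direct runoff: 0.0, 12.0, 30.0, 42.0, 76.0, 53.0, 38.0, 26.0, 19.0, 13.0, 33.0, 0.0 cfs; ΣQ_DR = 342.0 cfs.
V = ΣQ_DR · Δt = 342.0 × 10800 s = 3.694 × 10^6 ft³.
Over A = 0.885 mi², depth = V / A = 1.80 in.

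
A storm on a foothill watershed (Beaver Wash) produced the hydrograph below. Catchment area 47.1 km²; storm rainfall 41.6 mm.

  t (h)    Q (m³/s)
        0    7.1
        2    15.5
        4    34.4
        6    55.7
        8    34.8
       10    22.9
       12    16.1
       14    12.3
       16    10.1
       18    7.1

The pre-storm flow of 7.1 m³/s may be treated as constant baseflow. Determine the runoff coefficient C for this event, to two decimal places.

ΣQ_DR = 145.0 m³/s; V = ΣQ_DR·Δt = 1.044 × 10^6 m³.
Runoff depth d = V / A = 22.17 mm.
C = d / P = 22.17 / 41.6 = 0.53.

C ≈ 0.53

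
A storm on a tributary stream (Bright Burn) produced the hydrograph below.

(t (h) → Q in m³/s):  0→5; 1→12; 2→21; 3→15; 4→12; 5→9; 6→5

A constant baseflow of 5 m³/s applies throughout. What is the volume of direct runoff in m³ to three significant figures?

V ≈ 1.58 × 10^5 m³

Direct-runoff ordinates (Q − Q_b): 0.0, 7.0, 16.0, 10.0, 7.0, 4.0, 0.0 m³/s.
ΣQ_DR = 44.00 m³/s.
With Δt = 1 h = 3600 s, V = ΣQ_DR · Δt = 44.00 × 3600 = 1.58 × 10^5 m³.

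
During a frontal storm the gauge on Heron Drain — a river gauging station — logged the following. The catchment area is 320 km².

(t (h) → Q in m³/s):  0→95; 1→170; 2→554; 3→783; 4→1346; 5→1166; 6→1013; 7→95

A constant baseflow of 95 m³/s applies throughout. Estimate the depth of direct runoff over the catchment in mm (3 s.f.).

Direct runoff: 0.0, 75.0, 459.0, 688.0, 1251.0, 1071.0, 918.0, 0.0 m³/s; ΣQ_DR = 4462 m³/s.
V = ΣQ_DR · Δt = 4462 × 3600 s = 1.606 × 10^7 m³.
Over A = 320 km², depth = V / A = 50.2 mm.

d ≈ 50.2 mm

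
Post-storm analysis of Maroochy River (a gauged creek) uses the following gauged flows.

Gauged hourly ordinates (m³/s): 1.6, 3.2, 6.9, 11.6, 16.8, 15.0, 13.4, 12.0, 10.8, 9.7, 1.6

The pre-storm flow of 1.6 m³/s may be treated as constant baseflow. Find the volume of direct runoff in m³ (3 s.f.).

V ≈ 3.06 × 10^5 m³

Direct-runoff ordinates (Q − Q_b): 0.0, 1.6, 5.3, 10.0, 15.2, 13.4, 11.8, 10.4, 9.2, 8.1, 0.0 m³/s.
ΣQ_DR = 85.00 m³/s.
With Δt = 1 h = 3600 s, V = ΣQ_DR · Δt = 85.00 × 3600 = 3.06 × 10^5 m³.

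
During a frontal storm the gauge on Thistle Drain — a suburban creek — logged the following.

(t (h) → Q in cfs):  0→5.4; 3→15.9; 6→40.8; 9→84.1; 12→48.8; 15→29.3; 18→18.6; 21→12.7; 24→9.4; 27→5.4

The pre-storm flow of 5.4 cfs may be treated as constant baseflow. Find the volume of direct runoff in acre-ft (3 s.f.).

Direct-runoff ordinates (Q − Q_b): 0.0, 10.5, 35.4, 78.7, 43.4, 23.9, 13.2, 7.3, 4.0, 0.0 cfs.
ΣQ_DR = 216.4 cfs.
With Δt = 3 h = 10800 s, V = ΣQ_DR · Δt = 216.4 × 10800 = 2.34 × 10^6 ft³ = 53.7 acre-ft.

V ≈ 53.7 acre-ft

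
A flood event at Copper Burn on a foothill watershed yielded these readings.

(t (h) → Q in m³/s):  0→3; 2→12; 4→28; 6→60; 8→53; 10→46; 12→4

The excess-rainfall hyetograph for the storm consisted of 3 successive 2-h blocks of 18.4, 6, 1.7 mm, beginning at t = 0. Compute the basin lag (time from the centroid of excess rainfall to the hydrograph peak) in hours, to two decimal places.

Centroid of excess rainfall: t_c = Σ P_i·t̄_i / ΣP_i = 1.7203 h (block centres at 1, 3, 5 h).
Hydrograph peak occurs at t = 6 h, so basin lag t_L = 6 − 1.7203 = 4.28 h.

t_L ≈ 4.28 h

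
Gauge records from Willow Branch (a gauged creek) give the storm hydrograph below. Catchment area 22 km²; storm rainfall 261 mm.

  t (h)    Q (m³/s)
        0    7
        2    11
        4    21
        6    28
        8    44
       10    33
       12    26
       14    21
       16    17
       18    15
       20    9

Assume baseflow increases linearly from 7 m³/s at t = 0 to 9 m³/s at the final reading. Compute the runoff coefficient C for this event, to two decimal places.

ΣQ_DR = 144.0 m³/s; V = ΣQ_DR·Δt = 1.037 × 10^6 m³.
Runoff depth d = V / A = 47.13 mm.
C = d / P = 47.13 / 261 = 0.18.

C ≈ 0.18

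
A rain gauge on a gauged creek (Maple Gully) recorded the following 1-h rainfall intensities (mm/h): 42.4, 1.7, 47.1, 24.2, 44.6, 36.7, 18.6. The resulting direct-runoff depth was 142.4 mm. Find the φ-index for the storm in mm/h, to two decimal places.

Only the 6 blocks with intensity above φ contribute runoff: 42.4, 47.1, 24.2, 44.6, 36.7, 18.6 mm/h.
Σ(I−φ)·Δt = d  ⇒  (42.4+47.1+24.2+44.6+36.7+18.6 − 6φ)·1 = 142.4
φ = (213.6 − 142.4/1) / 6 = 11.87 mm/h.

φ ≈ 11.87 mm/h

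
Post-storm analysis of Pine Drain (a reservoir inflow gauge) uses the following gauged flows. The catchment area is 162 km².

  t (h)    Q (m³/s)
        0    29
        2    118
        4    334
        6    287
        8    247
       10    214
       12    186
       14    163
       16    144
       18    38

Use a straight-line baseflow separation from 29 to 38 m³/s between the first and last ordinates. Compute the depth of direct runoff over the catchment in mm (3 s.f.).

d ≈ 63.3 mm

Direct runoff: 0.00, 88.00, 303.00, 255.00, 214.00, 180.00, 151.00, 127.00, 107.00, 0.00 m³/s; ΣQ_DR = 1425 m³/s.
V = ΣQ_DR · Δt = 1425 × 7200 s = 1.026 × 10^7 m³.
Over A = 162 km², depth = V / A = 63.3 mm.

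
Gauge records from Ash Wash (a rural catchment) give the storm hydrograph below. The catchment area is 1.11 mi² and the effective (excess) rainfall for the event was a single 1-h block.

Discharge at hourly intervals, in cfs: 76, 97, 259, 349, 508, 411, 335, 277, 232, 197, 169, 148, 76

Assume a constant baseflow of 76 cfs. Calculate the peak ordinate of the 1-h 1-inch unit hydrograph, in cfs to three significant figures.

U_p ≈ 144 cfs

Direct runoff: 0.0, 21.0, 183.0, 273.0, 432.0, 335.0, 259.0, 201.0, 156.0, 121.0, 93.0, 72.0, 0.0 cfs; ΣQ_DR = 2146 cfs, peak = 432.0 cfs.
Runoff depth d = ΣQ_DR·Δt / A = 2146 × 3600 / (1.11 mi²) = 2.996 in.
The 1-inch UH is the DRH scaled by (1 in)/d, so U_p = 432.0 × 1/2.996 = 144 cfs.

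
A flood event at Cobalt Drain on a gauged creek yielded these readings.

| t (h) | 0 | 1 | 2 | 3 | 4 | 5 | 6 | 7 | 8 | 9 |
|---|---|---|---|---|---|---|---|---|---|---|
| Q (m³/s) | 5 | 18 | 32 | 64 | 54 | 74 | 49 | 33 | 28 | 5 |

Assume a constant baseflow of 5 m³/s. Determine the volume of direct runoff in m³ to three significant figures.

Direct-runoff ordinates (Q − Q_b): 0.0, 13.0, 27.0, 59.0, 49.0, 69.0, 44.0, 28.0, 23.0, 0.0 m³/s.
ΣQ_DR = 312.0 m³/s.
With Δt = 1 h = 3600 s, V = ΣQ_DR · Δt = 312.0 × 3600 = 1.12 × 10^6 m³.

V ≈ 1.12 × 10^6 m³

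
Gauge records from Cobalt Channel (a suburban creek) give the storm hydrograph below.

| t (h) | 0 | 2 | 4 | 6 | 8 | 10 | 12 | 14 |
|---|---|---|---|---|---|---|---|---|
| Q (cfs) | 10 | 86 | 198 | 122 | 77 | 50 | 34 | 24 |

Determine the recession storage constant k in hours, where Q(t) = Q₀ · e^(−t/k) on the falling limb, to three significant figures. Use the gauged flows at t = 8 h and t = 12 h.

On the falling limb, Q drops from 77 to 34 cfs between t = 8 h and t = 12 h (Δt = 4 h).
k = −Δt / ln(Q₂/Q₁) = −4 / ln(34/77) = 4.89 h.

k ≈ 4.89 h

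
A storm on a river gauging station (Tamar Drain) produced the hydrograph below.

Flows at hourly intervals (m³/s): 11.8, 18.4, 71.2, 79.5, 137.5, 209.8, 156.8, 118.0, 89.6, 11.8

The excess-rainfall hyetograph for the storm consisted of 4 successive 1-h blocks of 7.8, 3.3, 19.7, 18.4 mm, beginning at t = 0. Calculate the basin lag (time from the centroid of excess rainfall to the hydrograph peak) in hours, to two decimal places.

t_L ≈ 2.51 h

Centroid of excess rainfall: t_c = Σ P_i·t̄_i / ΣP_i = 2.4898 h (block centres at 0.5, 1.5, 2.5, 3.5 h).
Hydrograph peak occurs at t = 5 h, so basin lag t_L = 5 − 2.4898 = 2.51 h.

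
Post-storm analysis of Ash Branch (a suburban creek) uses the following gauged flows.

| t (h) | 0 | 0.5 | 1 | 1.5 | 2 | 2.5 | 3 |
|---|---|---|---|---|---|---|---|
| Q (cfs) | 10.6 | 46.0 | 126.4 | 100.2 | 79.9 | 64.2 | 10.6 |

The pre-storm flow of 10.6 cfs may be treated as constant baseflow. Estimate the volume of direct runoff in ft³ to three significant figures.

V ≈ 6.55 × 10^5 ft³

Direct-runoff ordinates (Q − Q_b): 0.0, 35.4, 115.8, 89.6, 69.3, 53.6, 0.0 cfs.
ΣQ_DR = 363.7 cfs.
With Δt = 0.5 h = 1800 s, V = ΣQ_DR · Δt = 363.7 × 1800 = 6.55 × 10^5 ft³.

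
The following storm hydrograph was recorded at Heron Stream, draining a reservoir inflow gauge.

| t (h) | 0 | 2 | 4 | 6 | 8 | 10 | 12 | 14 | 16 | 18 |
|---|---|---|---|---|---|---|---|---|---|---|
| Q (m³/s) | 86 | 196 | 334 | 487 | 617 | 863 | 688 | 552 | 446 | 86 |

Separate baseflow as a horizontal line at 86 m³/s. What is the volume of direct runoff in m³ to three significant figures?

V ≈ 2.52 × 10^7 m³

Direct-runoff ordinates (Q − Q_b): 0.0, 110.0, 248.0, 401.0, 531.0, 777.0, 602.0, 466.0, 360.0, 0.0 m³/s.
ΣQ_DR = 3495 m³/s.
With Δt = 2 h = 7200 s, V = ΣQ_DR · Δt = 3495 × 7200 = 2.52 × 10^7 m³.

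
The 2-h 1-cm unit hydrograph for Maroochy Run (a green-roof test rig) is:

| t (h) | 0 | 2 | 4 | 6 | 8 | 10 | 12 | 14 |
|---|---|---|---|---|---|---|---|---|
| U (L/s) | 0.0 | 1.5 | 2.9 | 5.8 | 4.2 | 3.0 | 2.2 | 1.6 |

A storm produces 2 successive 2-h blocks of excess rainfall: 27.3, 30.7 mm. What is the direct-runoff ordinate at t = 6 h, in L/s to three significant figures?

By discrete convolution, Q_j = Σ (P_i / 10 mm) · U_{j−i}.
At t = 6 h (j=3): Q = (27.3/10)·5.8 + (30.7/10)·2.9 = 24.7 L/s.

Q ≈ 24.7 L/s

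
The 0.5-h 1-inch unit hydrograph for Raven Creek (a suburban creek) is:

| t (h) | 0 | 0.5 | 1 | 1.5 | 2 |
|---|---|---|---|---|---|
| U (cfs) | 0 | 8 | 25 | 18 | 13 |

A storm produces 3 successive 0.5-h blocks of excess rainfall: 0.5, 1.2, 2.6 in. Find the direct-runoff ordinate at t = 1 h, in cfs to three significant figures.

By discrete convolution, Q_j = Σ (P_i / 1 in) · U_{j−i}.
At t = 1 h (j=2): Q = (0.5/1)·25 + (1.2/1)·8 + (2.6/1)·0 = 22.1 cfs.

Q ≈ 22.1 cfs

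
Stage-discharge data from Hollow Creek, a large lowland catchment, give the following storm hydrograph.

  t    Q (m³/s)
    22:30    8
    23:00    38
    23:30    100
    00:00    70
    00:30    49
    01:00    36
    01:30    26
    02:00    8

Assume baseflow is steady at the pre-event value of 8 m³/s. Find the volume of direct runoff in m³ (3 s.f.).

Direct-runoff ordinates (Q − Q_b): 0.0, 30.0, 92.0, 62.0, 41.0, 28.0, 18.0, 0.0 m³/s.
ΣQ_DR = 271.0 m³/s.
With Δt = 0.5 h = 1800 s, V = ΣQ_DR · Δt = 271.0 × 1800 = 4.88 × 10^5 m³.

V ≈ 4.88 × 10^5 m³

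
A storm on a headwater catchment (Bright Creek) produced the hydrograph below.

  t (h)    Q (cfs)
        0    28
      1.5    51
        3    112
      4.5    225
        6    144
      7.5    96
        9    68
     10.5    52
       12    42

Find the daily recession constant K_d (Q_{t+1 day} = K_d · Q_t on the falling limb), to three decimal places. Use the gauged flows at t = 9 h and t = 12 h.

K_d ≈ 0.021

Between t = 9 h and t = 12 h the flow falls from 68 to 42 cfs over 2×1.5 h = 3 h.
Per-interval ratio K = (42/68)^(1/2) = 0.7859; K_d = K^(24/1.5) = 0.021.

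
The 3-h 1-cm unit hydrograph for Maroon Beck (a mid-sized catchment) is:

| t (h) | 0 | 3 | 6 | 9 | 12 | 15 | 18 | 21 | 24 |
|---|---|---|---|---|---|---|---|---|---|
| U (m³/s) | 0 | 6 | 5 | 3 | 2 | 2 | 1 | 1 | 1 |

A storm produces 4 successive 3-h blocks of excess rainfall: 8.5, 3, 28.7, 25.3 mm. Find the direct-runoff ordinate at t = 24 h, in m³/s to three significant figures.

By discrete convolution, Q_j = Σ (P_i / 10 mm) · U_{j−i}.
At t = 24 h (j=8): Q = (8.5/10)·1 + (3/10)·1 + (28.7/10)·1 + (25.3/10)·2 = 9.08 m³/s.

Q ≈ 9.08 m³/s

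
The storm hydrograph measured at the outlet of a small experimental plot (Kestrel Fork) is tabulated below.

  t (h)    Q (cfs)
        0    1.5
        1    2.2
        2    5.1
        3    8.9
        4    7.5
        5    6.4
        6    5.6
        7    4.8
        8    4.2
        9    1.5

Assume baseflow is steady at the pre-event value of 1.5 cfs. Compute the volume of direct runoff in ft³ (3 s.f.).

V ≈ 1.18 × 10^5 ft³

Direct-runoff ordinates (Q − Q_b): 0.0, 0.7, 3.6, 7.4, 6.0, 4.9, 4.1, 3.3, 2.7, 0.0 cfs.
ΣQ_DR = 32.70 cfs.
With Δt = 1 h = 3600 s, V = ΣQ_DR · Δt = 32.70 × 3600 = 1.18 × 10^5 ft³.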